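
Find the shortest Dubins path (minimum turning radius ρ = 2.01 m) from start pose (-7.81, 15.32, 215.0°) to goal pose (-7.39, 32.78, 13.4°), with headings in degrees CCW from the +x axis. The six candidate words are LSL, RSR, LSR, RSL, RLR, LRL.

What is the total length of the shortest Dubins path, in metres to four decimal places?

21.0797 m

Let ψ = atan2(Δy, Δx) = atan2(17.46, 0.42) = 88.6220° be the start→goal bearing.
Normalize: d = |goal − start| / ρ = 17.465051/2.01 = 8.689080, α = (θ_start − ψ) mod 360° = 126.3780° = 2.205712 rad, β = (θ_goal − ψ) mod 360° = 284.7780° = 4.970313 rad.
Common terms: sin α = 0.805122, cos α = -0.593110, sin β = -0.966921, cos β = 0.255074, cos(α−β) = -0.929776, d² = 75.500111. Work in radians in the unit-radius frame; every candidate has L = ρ·(t + p + q).
LSL: p² = 2 + d² − 2cos(α−β) + 2d(sin α − sin β) = 110.154515; p = √p² = 10.495452; φ = atan2(cos β − cos α, d + sin α − sin β) = 0.080903 rad; t = (φ − α) mod 2π = 4.158376 rad, q = (β − φ) mod 2π = 4.889411 rad → L = 2.01·(4.158376 + 10.495452 + 4.889411) = 2.01·19.543239 = 39.281910 m
RSR: p² = 2 + d² − 2cos(α−β) + 2d(sin β − sin α) = 48.564813; p = √p² = 6.968846; φ = atan2(cos α − cos β, d − sin α + sin β) = -0.122013 rad; t = (α − φ) mod 2π = 2.327725 rad, q = (φ − β) mod 2π = 1.190859 rad → L = 2.01·(2.327725 + 6.968846 + 1.190859) = 2.01·10.487430 = 21.079734 m
LSR: p² = d² − 2 + 2cos(α−β) + 2d(sin α + sin β) = 68.828777; p = √p² = 8.296311; φ = atan2(−cos α − cos β, d + sin α + sin β) − atan2(−2, p) = 0.276178 rad; t = (φ − α) mod 2π = 4.353652 rad, q = (φ − β) mod 2π = 1.589050 rad → L = 2.01·(4.353652 + 8.296311 + 1.589050) = 2.01·14.239013 = 28.620416 m
RSL: p² = d² − 2 + 2cos(α−β) − 2d(sin α + sin β) = 74.452340; p = √p² = 8.628577; φ = atan2(cos α + cos β, d − sin α − sin β) − atan2(2, p) = -0.265940 rad; t = (α − φ) mod 2π = 2.471651 rad, q = (β − φ) mod 2π = 5.236253 rad → L = 2.01·(2.471651 + 8.628577 + 5.236253) = 2.01·16.336481 = 32.836328 m
RLR: c = (6 − d² + 2cos(α−β) + 2d(sin α − sin β))/8 = -5.070602, |c| > 1 → infeasible
LRL: c = (6 − d² + 2cos(α−β) − 2d(sin α − sin β))/8 = -12.769314, |c| > 1 → infeasible
Shortest: RSR with L = 21.079734 m ≈ 21.0797 m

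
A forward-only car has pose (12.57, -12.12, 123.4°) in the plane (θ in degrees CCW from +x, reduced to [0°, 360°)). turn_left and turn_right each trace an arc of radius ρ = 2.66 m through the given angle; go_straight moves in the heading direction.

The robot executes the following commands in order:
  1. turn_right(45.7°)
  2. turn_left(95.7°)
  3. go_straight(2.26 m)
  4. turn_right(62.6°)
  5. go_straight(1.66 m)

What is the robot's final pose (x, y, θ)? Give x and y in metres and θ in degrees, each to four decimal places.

set_pose: (x, y, θ) = (12.5700, -12.1200, 123.4000°), ρ = 2.66
turn_right(45.7°): centre at ρ to the right, rotate −45.7° → (12.1918, -10.0891, 77.7000°)
turn_left(95.7°): centre at ρ to the left, rotate +95.7° → (9.8985, -6.8800, 173.4000°)
go_straight(2.26): x += 2.26·cos θ, y += 2.26·sin θ → (7.6535, -6.6203, 173.4000°)
turn_right(62.6°): centre at ρ to the right, rotate −62.6° → (5.4726, -4.9225, 110.8000°)
go_straight(1.66): x += 1.66·cos θ, y += 1.66·sin θ → (4.8831, -3.3707, 110.8000°)

(4.8831, -3.3707, 110.8000°)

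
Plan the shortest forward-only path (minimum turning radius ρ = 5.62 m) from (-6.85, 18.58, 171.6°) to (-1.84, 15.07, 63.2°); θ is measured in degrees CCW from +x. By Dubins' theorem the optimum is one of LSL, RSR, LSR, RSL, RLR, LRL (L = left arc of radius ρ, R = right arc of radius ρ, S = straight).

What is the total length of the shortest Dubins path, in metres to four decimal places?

29.7737 m

Let ψ = atan2(Δy, Δx) = atan2(-3.51, 5.01) = -35.0150° be the start→goal bearing.
Normalize: d = |goal − start| / ρ = 6.117205/5.62 = 1.088471, α = (θ_start − ψ) mod 360° = 206.6150° = 3.606113 rad, β = (θ_goal − ψ) mod 360° = 98.2150° = 1.714176 rad.
Common terms: sin α = -0.447994, cos α = -0.894037, sin β = 0.989739, cos β = -0.142889, cos(α−β) = -0.315649, d² = 1.184768. Work in radians in the unit-radius frame; every candidate has L = ρ·(t + p + q).
LSL: p² = 2 + d² − 2cos(α−β) + 2d(sin α − sin β) = 0.686207; p = √p² = 0.828376; φ = atan2(cos β − cos α, d + sin α − sin β) = 2.006030 rad; t = (φ − α) mod 2π = 4.683103 rad, q = (β − φ) mod 2π = 5.991331 rad → L = 5.62·(4.683103 + 0.828376 + 5.991331) = 5.62·11.502810 = 64.645791 m
RSR: p² = 2 + d² − 2cos(α−β) + 2d(sin β − sin α) = 6.945926; p = √p² = 2.635512; φ = atan2(cos α − cos β, d − sin α + sin β) = -0.289017 rad; t = (α − φ) mod 2π = 3.895130 rad, q = (φ − β) mod 2π = 4.279992 rad → L = 5.62·(3.895130 + 2.635512 + 4.279992) = 5.62·10.810635 = 60.755767 m
LSR: p² = d² − 2 + 2cos(α−β) + 2d(sin α + sin β) = -0.267183 < 0 → infeasible
RSL: p² = d² − 2 + 2cos(α−β) − 2d(sin α + sin β) = -2.625877 < 0 → infeasible
RLR: c = (6 − d² + 2cos(α−β) + 2d(sin α − sin β))/8 = 0.131759; p = 2π − arccos c = 4.844532 rad; φ = atan2(cos α − cos β, d − sin α + sin β) = -0.289017 rad; t = (α − φ + p/2) mod 2π = 0.034211 rad, q = (α − β − t + p) mod 2π = 0.419073 rad → L = 5.62·(0.034211 + 4.844532 + 0.419073) = 5.62·5.297817 = 29.773729 m
LRL: c = (6 − d² + 2cos(α−β) − 2d(sin α − sin β))/8 = 0.914224; p = 2π − arccos c = 5.865978 rad; φ = atan2(cos β − cos α, d + sin α − sin β) = 2.006030 rad; t = (φ − α + p/2) mod 2π = 1.332906 rad, q = (β − α − t + p) mod 2π = 2.641135 rad → L = 5.62·(1.332906 + 5.865978 + 2.641135) = 5.62·9.840019 = 55.300907 m
Shortest: RLR with L = 29.773729 m ≈ 29.7737 m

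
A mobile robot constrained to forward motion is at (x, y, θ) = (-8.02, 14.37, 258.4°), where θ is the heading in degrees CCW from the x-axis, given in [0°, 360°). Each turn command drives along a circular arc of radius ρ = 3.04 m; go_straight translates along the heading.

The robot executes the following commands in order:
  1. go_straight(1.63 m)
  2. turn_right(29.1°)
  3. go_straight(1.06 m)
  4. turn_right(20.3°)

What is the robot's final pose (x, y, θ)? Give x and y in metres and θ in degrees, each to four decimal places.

(-10.5431, 9.9221, 209.0000°)

set_pose: (x, y, θ) = (-8.0200, 14.3700, 258.4000°), ρ = 3.04
go_straight(1.63): x += 1.63·cos θ, y += 1.63·sin θ → (-8.3478, 12.7733, 258.4000°)
turn_right(29.1°): centre at ρ to the right, rotate −29.1° → (-9.0209, 11.4022, 229.3000°)
go_straight(1.06): x += 1.06·cos θ, y += 1.06·sin θ → (-9.7122, 10.5986, 229.3000°)
turn_right(20.3°): centre at ρ to the right, rotate −20.3° → (-10.5431, 9.9221, 209.0000°)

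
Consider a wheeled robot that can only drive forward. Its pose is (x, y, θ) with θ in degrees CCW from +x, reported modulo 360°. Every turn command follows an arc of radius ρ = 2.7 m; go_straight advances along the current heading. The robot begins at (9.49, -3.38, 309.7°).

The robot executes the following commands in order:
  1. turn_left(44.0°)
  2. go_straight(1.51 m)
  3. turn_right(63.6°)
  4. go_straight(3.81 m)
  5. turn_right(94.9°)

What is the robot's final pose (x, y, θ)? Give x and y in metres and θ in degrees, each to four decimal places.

(14.4929, -13.3719, 195.2000°)

set_pose: (x, y, θ) = (9.4900, -3.3800, 309.7000°), ρ = 2.7
turn_left(44.0°): centre at ρ to the left, rotate +44.0° → (11.2711, -4.3390, 353.7000°)
go_straight(1.51): x += 1.51·cos θ, y += 1.51·sin θ → (12.7720, -4.5047, 353.7000°)
turn_right(63.6°): centre at ρ to the right, rotate −63.6° → (15.0112, -6.2605, 290.1000°)
go_straight(3.81): x += 3.81·cos θ, y += 3.81·sin θ → (16.3206, -9.8385, 290.1000°)
turn_right(94.9°): centre at ρ to the right, rotate −94.9° → (14.4929, -13.3719, 195.2000°)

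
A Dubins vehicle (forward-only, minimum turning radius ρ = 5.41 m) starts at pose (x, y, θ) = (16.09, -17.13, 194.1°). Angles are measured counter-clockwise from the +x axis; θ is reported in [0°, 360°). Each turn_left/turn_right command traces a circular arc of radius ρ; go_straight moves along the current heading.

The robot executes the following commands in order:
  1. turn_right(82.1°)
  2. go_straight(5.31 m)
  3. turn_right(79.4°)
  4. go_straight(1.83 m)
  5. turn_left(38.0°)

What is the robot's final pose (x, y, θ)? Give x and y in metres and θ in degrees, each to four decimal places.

set_pose: (x, y, θ) = (16.0900, -17.1300, 194.1000°), ρ = 5.41
turn_right(82.1°): centre at ρ to the right, rotate −82.1° → (9.7560, -13.9096, 112.0000°)
go_straight(5.31): x += 5.31·cos θ, y += 5.31·sin θ → (7.7668, -8.9863, 112.0000°)
turn_right(79.4°): centre at ρ to the right, rotate −79.4° → (9.8681, -2.4020, 32.6000°)
go_straight(1.83): x += 1.83·cos θ, y += 1.83·sin θ → (11.4098, -1.4160, 32.6000°)
turn_left(38.0°): centre at ρ to the left, rotate +38.0° → (13.5979, 1.3446, 70.6000°)

(13.5979, 1.3446, 70.6000°)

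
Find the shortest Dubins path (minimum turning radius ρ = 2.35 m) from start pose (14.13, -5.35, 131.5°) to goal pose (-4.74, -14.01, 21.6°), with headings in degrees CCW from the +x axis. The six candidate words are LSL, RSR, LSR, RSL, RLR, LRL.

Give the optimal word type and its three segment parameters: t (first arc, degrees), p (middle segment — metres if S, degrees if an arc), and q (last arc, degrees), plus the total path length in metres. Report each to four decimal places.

Let ψ = atan2(Δy, Δx) = atan2(-8.66, -18.87) = -155.3482° be the start→goal bearing.
Normalize: d = |goal − start| / ρ = 20.762286/2.35 = 8.835015, α = (θ_start − ψ) mod 360° = 286.8482° = 5.006446 rad, β = (θ_goal − ψ) mod 360° = 176.9482° = 3.088329 rad.
Common terms: sin α = -0.957076, cos α = 0.289837, sin β = 0.053239, cos β = -0.998582, cos(α−β) = -0.340380, d² = 78.057492. Work in radians in the unit-radius frame; every candidate has L = ρ·(t + p + q).
LSL: p² = 2 + d² − 2cos(α−β) + 2d(sin α − sin β) = 62.885963; p = √p² = 7.930067; φ = atan2(cos β − cos α, d + sin α − sin β) = -0.163196 rad; t = (φ − α) mod 2π = 1.113543 rad, q = (β − φ) mod 2π = 3.251525 rad → L = 2.35·(1.113543 + 7.930067 + 3.251525) = 2.35·12.295136 = 28.893568 m
RSR: p² = 2 + d² − 2cos(α−β) + 2d(sin β − sin α) = 98.590539; p = √p² = 9.929277; φ = atan2(cos α − cos β, d − sin α + sin β) = 0.130127 rad; t = (α − φ) mod 2π = 4.876319 rad, q = (φ − β) mod 2π = 3.324983 rad → L = 2.35·(4.876319 + 9.929277 + 3.324983) = 2.35·18.130579 = 42.606861 m
LSR: p² = d² − 2 + 2cos(α−β) + 2d(sin α + sin β) = 59.405899; p = √p² = 7.707522; φ = atan2(−cos α − cos β, d + sin α + sin β) − atan2(−2, p) = 0.343012 rad; t = (φ − α) mod 2π = 1.619752 rad, q = (φ − β) mod 2π = 3.537869 rad → L = 2.35·(1.619752 + 7.707522 + 3.537869) = 2.35·12.865143 = 30.233086 m
RSL: p² = d² − 2 + 2cos(α−β) − 2d(sin α + sin β) = 91.347567; p = √p² = 9.557592; φ = atan2(cos α + cos β, d − sin α − sin β) − atan2(2, p) = -0.278928 rad; t = (α − φ) mod 2π = 5.285374 rad, q = (β − φ) mod 2π = 3.367257 rad → L = 2.35·(5.285374 + 9.557592 + 3.367257) = 2.35·18.210223 = 42.794024 m
RLR: c = (6 − d² + 2cos(α−β) + 2d(sin α − sin β))/8 = -11.323817, |c| > 1 → infeasible
LRL: c = (6 − d² + 2cos(α−β) − 2d(sin α − sin β))/8 = -6.860745, |c| > 1 → infeasible
Shortest: LSL with L = 28.893568 m ≈ 28.8936 m
Convert LSL to answer units (arcs ×180/π): t = 1.113543·180/π = 63.8013°, p = ρ·p = 2.35·7.930067 = 18.6357 m, q = 3.251525·180/π = 186.2987°, L = 28.8936 m.

LSL: t = 63.8013°, p = 18.6357 m, q = 186.2987°, L = 28.8936 m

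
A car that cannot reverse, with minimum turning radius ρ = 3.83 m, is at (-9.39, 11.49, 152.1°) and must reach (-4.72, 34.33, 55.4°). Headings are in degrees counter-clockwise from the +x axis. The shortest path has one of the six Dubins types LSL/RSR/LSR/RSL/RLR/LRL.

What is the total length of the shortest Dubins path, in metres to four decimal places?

24.7664 m

Let ψ = atan2(Δy, Δx) = atan2(22.84, 4.67) = 78.4442° be the start→goal bearing.
Normalize: d = |goal − start| / ρ = 23.312540/3.83 = 6.086825, α = (θ_start − ψ) mod 360° = 73.6558° = 1.285535 rad, β = (θ_goal − ψ) mod 360° = 336.9558° = 5.880987 rad.
Common terms: sin α = 0.959588, cos α = 0.281408, sin β = -0.391442, cos β = 0.920203, cos(α−β) = -0.116671, d² = 37.049438. Work in radians in the unit-radius frame; every candidate has L = ρ·(t + p + q).
LSL: p² = 2 + d² − 2cos(α−β) + 2d(sin α − sin β) = 55.729747; p = √p² = 7.465236; φ = atan2(cos β − cos α, d + sin α − sin β) = 0.085674 rad; t = (φ − α) mod 2π = 5.083324 rad, q = (β − φ) mod 2π = 5.795313 rad → L = 3.83·(5.083324 + 7.465236 + 5.795313) = 3.83·18.343873 = 70.257034 m
RSR: p² = 2 + d² − 2cos(α−β) + 2d(sin β − sin α) = 22.835812; p = √p² = 4.778683; φ = atan2(cos α − cos β, d − sin α + sin β) = -0.134077 rad; t = (α − φ) mod 2π = 1.419613 rad, q = (φ − β) mod 2π = 0.268121 rad → L = 3.83·(1.419613 + 4.778683 + 0.268121) = 3.83·6.466416 = 24.766375 m
LSR: p² = d² − 2 + 2cos(α−β) + 2d(sin α + sin β) = 41.732512; p = √p² = 6.460071; φ = atan2(−cos α − cos β, d + sin α + sin β) − atan2(−2, p) = 0.121602 rad; t = (φ − α) mod 2π = 5.119252 rad, q = (φ − β) mod 2π = 0.523800 rad → L = 3.83·(5.119252 + 6.460071 + 0.523800) = 3.83·12.103122 = 46.354956 m
RSL: p² = d² − 2 + 2cos(α−β) − 2d(sin α + sin β) = 27.899681; p = √p² = 5.282015; φ = atan2(cos α + cos β, d − sin α − sin β) − atan2(2, p) = -0.147572 rad; t = (α − φ) mod 2π = 1.433107 rad, q = (β − φ) mod 2π = 6.028559 rad → L = 3.83·(1.433107 + 5.282015 + 6.028559) = 3.83·12.743682 = 48.808300 m
RLR: c = (6 − d² + 2cos(α−β) + 2d(sin α − sin β))/8 = -1.854476, |c| > 1 → infeasible
LRL: c = (6 − d² + 2cos(α−β) − 2d(sin α − sin β))/8 = -5.966218, |c| > 1 → infeasible
Shortest: RSR with L = 24.766375 m ≈ 24.7664 m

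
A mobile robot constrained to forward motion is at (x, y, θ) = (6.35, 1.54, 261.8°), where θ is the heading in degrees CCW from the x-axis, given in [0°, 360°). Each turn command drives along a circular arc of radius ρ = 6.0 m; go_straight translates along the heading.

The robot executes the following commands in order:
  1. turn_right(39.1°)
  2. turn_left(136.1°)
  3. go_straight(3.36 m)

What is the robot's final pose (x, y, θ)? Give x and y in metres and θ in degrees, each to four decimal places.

set_pose: (x, y, θ) = (6.3500, 1.5400, 261.8000°), ρ = 6.0
turn_right(39.1°): centre at ρ to the right, rotate −39.1° → (4.4803, -2.0137, 222.7000°)
turn_left(136.1°): centre at ρ to the left, rotate +136.1° → (8.4236, -12.4219, 358.8000°)
go_straight(3.36): x += 3.36·cos θ, y += 3.36·sin θ → (11.7829, -12.4923, 358.8000°)

(11.7829, -12.4923, 358.8000°)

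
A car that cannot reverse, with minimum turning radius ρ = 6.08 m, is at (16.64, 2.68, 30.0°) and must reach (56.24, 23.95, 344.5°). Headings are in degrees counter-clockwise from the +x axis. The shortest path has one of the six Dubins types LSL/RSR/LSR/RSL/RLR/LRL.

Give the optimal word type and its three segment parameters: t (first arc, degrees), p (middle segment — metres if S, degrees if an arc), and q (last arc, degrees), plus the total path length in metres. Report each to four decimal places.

Let ψ = atan2(Δy, Δx) = atan2(21.27, 39.60) = 28.2412° be the start→goal bearing.
Normalize: d = |goal − start| / ρ = 44.950783/6.08 = 7.393221, α = (θ_start − ψ) mod 360° = 1.7588° = 0.030697 rad, β = (θ_goal − ψ) mod 360° = 316.2588° = 5.519758 rad.
Common terms: sin α = 0.030692, cos α = 0.999529, sin β = -0.691402, cos β = 0.722470, cos(α−β) = 0.700909, d² = 54.659715. Work in radians in the unit-radius frame; every candidate has L = ρ·(t + p + q).
LSL: p² = 2 + d² − 2cos(α−β) + 2d(sin α − sin β) = 65.935100; p = √p² = 8.120043; φ = atan2(cos β − cos α, d + sin α − sin β) = -0.034127 rad; t = (φ − α) mod 2π = 6.218361 rad, q = (β − φ) mod 2π = 5.553885 rad → L = 6.08·(6.218361 + 8.120043 + 5.553885) = 6.08·19.892289 = 120.945117 m
RSR: p² = 2 + d² − 2cos(α−β) + 2d(sin β − sin α) = 44.580693; p = √p² = 6.676877; φ = atan2(cos α − cos β, d − sin α + sin β) = 0.041507 rad; t = (α − φ) mod 2π = 6.272375 rad, q = (φ − β) mod 2π = 0.804935 rad → L = 6.08·(6.272375 + 6.676877 + 0.804935) = 6.08·13.754188 = 83.625461 m
LSR: p² = d² − 2 + 2cos(α−β) + 2d(sin α + sin β) = 44.291988; p = √p² = 6.655223; φ = atan2(−cos α − cos β, d + sin α + sin β) − atan2(−2, p) = 0.041525 rad; t = (φ − α) mod 2π = 0.010828 rad, q = (φ − β) mod 2π = 0.804952 rad → L = 6.08·(0.010828 + 6.655223 + 0.804952) = 6.08·7.471003 = 45.423697 m
RSL: p² = d² − 2 + 2cos(α−β) − 2d(sin α + sin β) = 63.831080; p = √p² = 7.989436; φ = atan2(cos α + cos β, d − sin α − sin β) − atan2(2, p) = -0.034653 rad; t = (α − φ) mod 2π = 0.065350 rad, q = (β − φ) mod 2π = 5.554410 rad → L = 6.08·(0.065350 + 7.989436 + 5.554410) = 6.08·13.609196 = 82.743909 m
RLR: c = (6 − d² + 2cos(α−β) + 2d(sin α − sin β))/8 = -4.572587, |c| > 1 → infeasible
LRL: c = (6 − d² + 2cos(α−β) − 2d(sin α − sin β))/8 = -7.241888, |c| > 1 → infeasible
Shortest: LSR with L = 45.423697 m ≈ 45.4237 m
Convert LSR to answer units (arcs ×180/π): t = 0.010828·180/π = 0.6204°, p = ρ·p = 6.08·6.655223 = 40.4638 m, q = 0.804952·180/π = 46.1204°, L = 45.4237 m.

LSR: t = 0.6204°, p = 40.4638 m, q = 46.1204°, L = 45.4237 m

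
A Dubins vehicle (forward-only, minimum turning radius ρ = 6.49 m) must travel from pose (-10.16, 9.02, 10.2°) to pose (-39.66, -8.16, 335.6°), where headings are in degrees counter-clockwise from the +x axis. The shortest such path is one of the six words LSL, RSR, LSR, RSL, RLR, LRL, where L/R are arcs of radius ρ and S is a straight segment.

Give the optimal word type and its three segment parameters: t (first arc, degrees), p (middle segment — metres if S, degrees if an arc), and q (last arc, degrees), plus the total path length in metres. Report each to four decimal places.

LSL: t = 204.3225°, p = 31.1561 m, q = 121.0775°, L = 68.0148 m

Let ψ = atan2(Δy, Δx) = atan2(-17.18, -29.50) = -149.7846° be the start→goal bearing.
Normalize: d = |goal − start| / ρ = 34.137991/6.49 = 5.260091, α = (θ_start − ψ) mod 360° = 159.9846° = 2.792259 rad, β = (θ_goal − ψ) mod 360° = 125.3846° = 2.188375 rad.
Common terms: sin α = 0.342272, cos α = -0.939601, sin β = 0.815283, cos β = -0.579063, cos(α−β) = 0.823136, d² = 27.668557. Work in radians in the unit-radius frame; every candidate has L = ρ·(t + p + q).
LSL: p² = 2 + d² − 2cos(α−β) + 2d(sin α − sin β) = 23.046123; p = √p² = 4.800638; φ = atan2(cos β − cos α, d + sin α − sin β) = 0.075173 rad; t = (φ − α) mod 2π = 3.566100 rad, q = (β − φ) mod 2π = 2.113202 rad → L = 6.49·(3.566100 + 4.800638 + 2.113202) = 6.49·10.479939 = 68.014805 m
RSR: p² = 2 + d² − 2cos(α−β) + 2d(sin β − sin α) = 32.998446; p = √p² = 5.744427; φ = atan2(cos α − cos β, d − sin α + sin β) = -0.062804 rad; t = (α − φ) mod 2π = 2.855063 rad, q = (φ − β) mod 2π = 4.032006 rad → L = 6.49·(2.855063 + 5.744427 + 4.032006) = 6.49·12.631497 = 81.978413 m
LSR: p² = d² − 2 + 2cos(α−β) + 2d(sin α + sin β) = 39.492521; p = √p² = 6.284308; φ = atan2(−cos α − cos β, d + sin α + sin β) − atan2(−2, p) = 0.540482 rad; t = (φ − α) mod 2π = 4.031408 rad, q = (φ − β) mod 2π = 4.635292 rad → L = 6.49·(4.031408 + 6.284308 + 4.635292) = 6.49·14.951008 = 97.032044 m
RSL: p² = d² − 2 + 2cos(α−β) − 2d(sin α + sin β) = 15.137139; p = √p² = 3.890648; φ = atan2(cos α + cos β, d − sin α − sin β) − atan2(2, p) = -0.829362 rad; t = (α − φ) mod 2π = 3.621621 rad, q = (β − φ) mod 2π = 3.017737 rad → L = 6.49·(3.621621 + 3.890648 + 3.017737) = 6.49·10.530006 = 68.339737 m
RLR: c = (6 − d² + 2cos(α−β) + 2d(sin α − sin β))/8 = -3.124806, |c| > 1 → infeasible
LRL: c = (6 − d² + 2cos(α−β) − 2d(sin α − sin β))/8 = -1.880765, |c| > 1 → infeasible
Shortest: LSL with L = 68.014805 m ≈ 68.0148 m
Convert LSL to answer units (arcs ×180/π): t = 3.566100·180/π = 204.3225°, p = ρ·p = 6.49·4.800638 = 31.1561 m, q = 2.113202·180/π = 121.0775°, L = 68.0148 m.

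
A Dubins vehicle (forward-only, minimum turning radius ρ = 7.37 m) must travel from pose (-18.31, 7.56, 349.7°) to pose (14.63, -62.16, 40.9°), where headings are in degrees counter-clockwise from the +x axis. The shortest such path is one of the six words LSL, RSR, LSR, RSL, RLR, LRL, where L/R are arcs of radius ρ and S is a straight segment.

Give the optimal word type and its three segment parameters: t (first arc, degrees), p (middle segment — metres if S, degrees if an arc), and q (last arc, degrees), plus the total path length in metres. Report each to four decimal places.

Let ψ = atan2(Δy, Δx) = atan2(-69.72, 32.94) = -64.7111° be the start→goal bearing.
Normalize: d = |goal − start| / ρ = 77.109805/7.37 = 10.462660, α = (θ_start − ψ) mod 360° = 54.4111° = 0.949652 rad, β = (θ_goal − ψ) mod 360° = 105.6111° = 1.843261 rad.
Common terms: sin α = 0.813213, cos α = 0.581966, sin β = 0.963111, cos β = -0.269106, cos(α−β) = 0.626604, d² = 109.467256. Work in radians in the unit-radius frame; every candidate has L = ρ·(t + p + q).
LSL: p² = 2 + d² − 2cos(α−β) + 2d(sin α − sin β) = 107.077401; p = √p² = 10.347821; φ = atan2(cos β − cos α, d + sin α − sin β) = -0.082339 rad; t = (φ − α) mod 2π = 5.251193 rad, q = (β − φ) mod 2π = 1.925601 rad → L = 7.37·(5.251193 + 10.347821 + 1.925601) = 7.37·17.524615 = 129.156412 m
RSR: p² = 2 + d² − 2cos(α−β) + 2d(sin β − sin α) = 113.350696; p = √p² = 10.646628; φ = atan2(cos α − cos β, d − sin α + sin β) = 0.080024 rad; t = (α − φ) mod 2π = 0.869629 rad, q = (φ − β) mod 2π = 4.519948 rad → L = 7.37·(0.869629 + 10.646628 + 4.519948) = 7.37·16.036205 = 118.186832 m
LSR: p² = d² − 2 + 2cos(α−β) + 2d(sin α + sin β) = 145.890609; p = √p² = 12.078519; φ = atan2(−cos α − cos β, d + sin α + sin β) − atan2(−2, p) = 0.138537 rad; t = (φ − α) mod 2π = 5.472070 rad, q = (φ − β) mod 2π = 4.578462 rad → L = 7.37·(5.472070 + 12.078519 + 4.578462) = 7.37·22.129050 = 163.091100 m
RSL: p² = d² − 2 + 2cos(α−β) − 2d(sin α + sin β) = 71.550318; p = √p² = 8.458742; φ = atan2(cos α + cos β, d − sin α − sin β) − atan2(2, p) = -0.196176 rad; t = (α − φ) mod 2π = 1.145828 rad, q = (β − φ) mod 2π = 2.039437 rad → L = 7.37·(1.145828 + 8.458742 + 2.039437) = 7.37·11.644008 = 85.816336 m
RLR: c = (6 − d² + 2cos(α−β) + 2d(sin α − sin β))/8 = -13.168837, |c| > 1 → infeasible
LRL: c = (6 − d² + 2cos(α−β) − 2d(sin α − sin β))/8 = -12.384675, |c| > 1 → infeasible
Shortest: RSL with L = 85.816336 m ≈ 85.8163 m
Convert RSL to answer units (arcs ×180/π): t = 1.145828·180/π = 65.6511°, p = ρ·p = 7.37·8.458742 = 62.3409 m, q = 2.039437·180/π = 116.8511°, L = 85.8163 m.

RSL: t = 65.6511°, p = 62.3409 m, q = 116.8511°, L = 85.8163 m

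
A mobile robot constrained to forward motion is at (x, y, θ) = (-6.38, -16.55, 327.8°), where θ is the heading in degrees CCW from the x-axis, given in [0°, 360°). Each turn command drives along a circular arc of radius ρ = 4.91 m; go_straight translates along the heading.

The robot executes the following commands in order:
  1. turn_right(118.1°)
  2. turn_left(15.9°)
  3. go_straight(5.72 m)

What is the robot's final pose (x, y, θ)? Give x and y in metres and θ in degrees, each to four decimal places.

(-11.6412, -29.8862, 225.6000°)

set_pose: (x, y, θ) = (-6.3800, -16.5500, 327.8000°), ρ = 4.91
turn_right(118.1°): centre at ρ to the right, rotate −118.1° → (-6.5637, -24.9698, 209.7000°)
turn_left(15.9°): centre at ρ to the left, rotate +15.9° → (-7.6391, -25.7994, 225.6000°)
go_straight(5.72): x += 5.72·cos θ, y += 5.72·sin θ → (-11.6412, -29.8862, 225.6000°)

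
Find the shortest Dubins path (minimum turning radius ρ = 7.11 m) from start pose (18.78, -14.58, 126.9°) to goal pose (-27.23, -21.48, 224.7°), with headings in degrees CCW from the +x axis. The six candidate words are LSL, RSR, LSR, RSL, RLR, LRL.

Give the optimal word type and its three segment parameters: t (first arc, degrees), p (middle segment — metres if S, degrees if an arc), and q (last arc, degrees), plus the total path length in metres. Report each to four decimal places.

LSL: t = 65.3739°, p = 36.1494 m, q = 32.4261°, L = 48.2857 m

Let ψ = atan2(Δy, Δx) = atan2(-6.90, -46.01) = -171.4711° be the start→goal bearing.
Normalize: d = |goal − start| / ρ = 46.524511/7.11 = 6.543532, α = (θ_start − ψ) mod 360° = 298.3711° = 5.207557 rad, β = (θ_goal − ψ) mod 360° = 36.1711° = 0.631304 rad.
Common terms: sin α = -0.879889, cos α = 0.475180, sin β = 0.590198, cos β = 0.807259, cos(α−β) = -0.135716, d² = 42.817808. Work in radians in the unit-radius frame; every candidate has L = ρ·(t + p + q).
LSL: p² = 2 + d² − 2cos(α−β) + 2d(sin α − sin β) = 25.850121; p = √p² = 5.084301; φ = atan2(cos β − cos α, d + sin α − sin β) = 0.065361 rad; t = (φ − α) mod 2π = 1.140989 rad, q = (β − φ) mod 2π = 0.565943 rad → L = 7.11·(1.140989 + 5.084301 + 0.565943) = 7.11·6.791233 = 48.285670 m
RSR: p² = 2 + d² − 2cos(α−β) + 2d(sin β − sin α) = 64.328357; p = √p² = 8.020496; φ = atan2(cos α − cos β, d − sin α + sin β) = -0.041416 rad; t = (α − φ) mod 2π = 5.248973 rad, q = (φ − β) mod 2π = 5.610466 rad → L = 7.11·(5.248973 + 8.020496 + 5.610466) = 7.11·18.879935 = 134.236335 m
LSR: p² = d² − 2 + 2cos(α−β) + 2d(sin α + sin β) = 36.755176; p = √p² = 6.062605; φ = atan2(−cos α − cos β, d + sin α + sin β) − atan2(−2, p) = 0.116389 rad; t = (φ − α) mod 2π = 1.192017 rad, q = (φ − β) mod 2π = 5.768271 rad → L = 7.11·(1.192017 + 6.062605 + 5.768271) = 7.11·13.022892 = 92.592766 m
RSL: p² = d² − 2 + 2cos(α−β) − 2d(sin α + sin β) = 44.337577; p = √p² = 6.658647; φ = atan2(cos α + cos β, d − sin α − sin β) − atan2(2, p) = -0.106269 rad; t = (α − φ) mod 2π = 5.313827 rad, q = (β − φ) mod 2π = 0.737573 rad → L = 7.11·(5.313827 + 6.658647 + 0.737573) = 7.11·12.710047 = 90.368434 m
RLR: c = (6 − d² + 2cos(α−β) + 2d(sin α − sin β))/8 = -7.041045, |c| > 1 → infeasible
LRL: c = (6 − d² + 2cos(α−β) − 2d(sin α − sin β))/8 = -2.231265, |c| > 1 → infeasible
Shortest: LSL with L = 48.285670 m ≈ 48.2857 m
Convert LSL to answer units (arcs ×180/π): t = 1.140989·180/π = 65.3739°, p = ρ·p = 7.11·5.084301 = 36.1494 m, q = 0.565943·180/π = 32.4261°, L = 48.2857 m.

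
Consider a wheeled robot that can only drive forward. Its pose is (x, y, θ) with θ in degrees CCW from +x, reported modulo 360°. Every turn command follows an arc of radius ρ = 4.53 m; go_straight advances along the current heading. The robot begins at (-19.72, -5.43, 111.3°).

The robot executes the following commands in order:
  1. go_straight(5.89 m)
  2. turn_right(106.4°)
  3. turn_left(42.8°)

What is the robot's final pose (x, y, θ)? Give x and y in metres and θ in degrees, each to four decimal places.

(-15.0623, 7.6813, 47.7000°)

set_pose: (x, y, θ) = (-19.7200, -5.4300, 111.3000°), ρ = 4.53
go_straight(5.89): x += 5.89·cos θ, y += 5.89·sin θ → (-21.8595, 0.0577, 111.3000°)
turn_right(106.4°): centre at ρ to the right, rotate −106.4° → (-18.0259, 6.2166, 4.9000°)
turn_left(42.8°): centre at ρ to the left, rotate +42.8° → (-15.0623, 7.6813, 47.7000°)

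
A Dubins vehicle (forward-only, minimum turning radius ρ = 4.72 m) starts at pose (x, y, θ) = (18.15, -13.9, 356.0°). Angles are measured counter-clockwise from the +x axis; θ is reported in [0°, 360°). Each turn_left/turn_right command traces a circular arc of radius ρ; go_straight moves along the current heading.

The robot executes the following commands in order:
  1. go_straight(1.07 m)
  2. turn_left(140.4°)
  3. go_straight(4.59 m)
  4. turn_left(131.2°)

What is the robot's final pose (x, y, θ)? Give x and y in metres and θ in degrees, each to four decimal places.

set_pose: (x, y, θ) = (18.1500, -13.9000, 356.0000°), ρ = 4.72
go_straight(1.07): x += 1.07·cos θ, y += 1.07·sin θ → (19.2174, -13.9746, 356.0000°)
turn_left(140.4°): centre at ρ to the left, rotate +140.4° → (22.8016, -5.8480, 496.4000° ≡ 136.4000°)
go_straight(4.59): x += 4.59·cos θ, y += 4.59·sin θ → (19.4777, -2.6827, 136.4000°)
turn_left(131.2°): centre at ρ to the left, rotate +131.2° → (11.5068, -5.9031, 267.6000°)

(11.5068, -5.9031, 267.6000°)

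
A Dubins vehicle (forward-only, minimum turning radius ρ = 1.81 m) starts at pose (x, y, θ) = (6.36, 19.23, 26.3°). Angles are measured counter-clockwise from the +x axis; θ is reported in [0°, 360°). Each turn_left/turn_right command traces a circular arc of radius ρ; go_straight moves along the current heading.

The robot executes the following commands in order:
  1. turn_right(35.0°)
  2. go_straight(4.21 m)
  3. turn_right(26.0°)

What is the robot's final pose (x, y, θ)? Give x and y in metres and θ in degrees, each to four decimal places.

set_pose: (x, y, θ) = (6.3600, 19.2300, 26.3000°), ρ = 1.81
turn_right(35.0°): centre at ρ to the right, rotate −35.0° → (7.4357, 19.3965, -8.7000° ≡ 351.3000°)
go_straight(4.21): x += 4.21·cos θ, y += 4.21·sin θ → (11.5973, 18.7597, 351.3000°)
turn_right(26.0°): centre at ρ to the right, rotate −26.0° → (12.3539, 18.4586, 325.3000°)

(12.3539, 18.4586, 325.3000°)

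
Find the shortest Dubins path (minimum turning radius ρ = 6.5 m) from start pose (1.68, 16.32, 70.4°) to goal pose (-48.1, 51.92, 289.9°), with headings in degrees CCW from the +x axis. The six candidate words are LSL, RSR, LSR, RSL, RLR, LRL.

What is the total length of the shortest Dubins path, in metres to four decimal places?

Let ψ = atan2(Δy, Δx) = atan2(35.60, -49.78) = 144.4297° be the start→goal bearing.
Normalize: d = |goal − start| / ρ = 61.199742/6.5 = 9.415345, α = (θ_start − ψ) mod 360° = 285.9703° = 4.991124 rad, β = (θ_goal − ψ) mod 360° = 145.4703° = 2.538936 rad.
Common terms: sin α = -0.961404, cos α = 0.275139, sin β = 0.566833, cos β = -0.823833, cos(α−β) = -0.771625, d² = 88.648720. Work in radians in the unit-radius frame; every candidate has L = ρ·(t + p + q).
LSL: p² = 2 + d² − 2cos(α−β) + 2d(sin α − sin β) = 63.414207; p = √p² = 7.963304; φ = atan2(cos β − cos α, d + sin α − sin β) = -0.138446 rad; t = (φ − α) mod 2π = 1.153615 rad, q = (β − φ) mod 2π = 2.677383 rad → L = 6.5·(1.153615 + 7.963304 + 2.677383) = 6.5·11.794301 = 76.662959 m
RSR: p² = 2 + d² − 2cos(α−β) + 2d(sin β − sin α) = 120.969731; p = √p² = 10.998624; φ = atan2(cos α − cos β, d − sin α + sin β) = 0.100086 rad; t = (α − φ) mod 2π = 4.891038 rad, q = (φ − β) mod 2π = 3.844335 rad → L = 6.5·(4.891038 + 10.998624 + 3.844335) = 6.5·19.733997 = 128.270980 m
LSR: p² = d² − 2 + 2cos(α−β) + 2d(sin α + sin β) = 77.675420; p = √p² = 8.813366; φ = atan2(−cos α − cos β, d + sin α + sin β) − atan2(−2, p) = 0.283900 rad; t = (φ − α) mod 2π = 1.575961 rad, q = (φ − β) mod 2π = 4.028149 rad → L = 6.5·(1.575961 + 8.813366 + 4.028149) = 6.5·14.417476 = 93.713592 m
RSL: p² = d² − 2 + 2cos(α−β) − 2d(sin α + sin β) = 92.535521; p = √p² = 9.619539; φ = atan2(cos α + cos β, d − sin α − sin β) − atan2(2, p) = -0.260864 rad; t = (α − φ) mod 2π = 5.251988 rad, q = (β − φ) mod 2π = 2.799800 rad → L = 6.5·(5.251988 + 9.619539 + 2.799800) = 6.5·17.671327 = 114.863623 m
RLR: c = (6 − d² + 2cos(α−β) + 2d(sin α − sin β))/8 = -14.121216, |c| > 1 → infeasible
LRL: c = (6 − d² + 2cos(α−β) − 2d(sin α − sin β))/8 = -6.926776, |c| > 1 → infeasible
Shortest: LSL with L = 76.662959 m ≈ 76.6630 m

76.6630 m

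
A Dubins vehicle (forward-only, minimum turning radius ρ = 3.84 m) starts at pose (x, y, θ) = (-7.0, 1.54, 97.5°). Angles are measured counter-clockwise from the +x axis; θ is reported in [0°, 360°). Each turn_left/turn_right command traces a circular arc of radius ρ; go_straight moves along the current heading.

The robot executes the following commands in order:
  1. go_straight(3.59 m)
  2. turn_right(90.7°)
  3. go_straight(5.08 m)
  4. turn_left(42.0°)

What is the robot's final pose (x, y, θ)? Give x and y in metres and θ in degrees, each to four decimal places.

(3.3628, 11.2986, 48.8000°)

set_pose: (x, y, θ) = (-7.0000, 1.5400, 97.5000°), ρ = 3.84
go_straight(3.59): x += 3.59·cos θ, y += 3.59·sin θ → (-7.4686, 5.0993, 97.5000°)
turn_right(90.7°): centre at ρ to the right, rotate −90.7° → (-4.1161, 9.4135, 6.8000°)
go_straight(5.08): x += 5.08·cos θ, y += 5.08·sin θ → (0.9282, 10.0150, 6.8000°)
turn_left(42.0°): centre at ρ to the left, rotate +42.0° → (3.3628, 11.2986, 48.8000°)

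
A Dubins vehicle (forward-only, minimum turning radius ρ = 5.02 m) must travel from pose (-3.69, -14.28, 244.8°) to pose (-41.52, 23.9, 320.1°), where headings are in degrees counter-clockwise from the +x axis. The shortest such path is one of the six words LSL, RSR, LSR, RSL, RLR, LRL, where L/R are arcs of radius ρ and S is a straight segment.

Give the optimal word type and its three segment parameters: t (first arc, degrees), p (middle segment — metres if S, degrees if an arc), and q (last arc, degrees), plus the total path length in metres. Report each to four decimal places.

Let ψ = atan2(Δy, Δx) = atan2(38.18, -37.83) = 134.7362° be the start→goal bearing.
Normalize: d = |goal − start| / ρ = 53.747756/5.02 = 10.706724, α = (θ_start − ψ) mod 360° = 110.0638° = 1.920976 rad, β = (θ_goal − ψ) mod 360° = 185.3638° = 3.235209 rad.
Common terms: sin α = 0.939311, cos α = -0.343067, sin β = -0.093480, cos β = -0.995621, cos(α−β) = 0.253758, d² = 114.633946. Work in radians in the unit-radius frame; every candidate has L = ρ·(t + p + q).
LSL: p² = 2 + d² − 2cos(α−β) + 2d(sin α − sin β) = 138.242043; p = √p² = 11.757638; φ = atan2(cos β − cos α, d + sin α − sin β) = -0.055529 rad; t = (φ − α) mod 2π = 4.306680 rad, q = (β − φ) mod 2π = 3.290738 rad → L = 5.02·(4.306680 + 11.757638 + 3.290738) = 5.02·19.355056 = 97.162380 m
RSR: p² = 2 + d² − 2cos(α−β) + 2d(sin β − sin α) = 94.010818; p = √p² = 9.695918; φ = atan2(cos α − cos β, d − sin α + sin β) = 0.067353 rad; t = (α − φ) mod 2π = 1.853623 rad, q = (φ − β) mod 2π = 3.115329 rad → L = 5.02·(1.853623 + 9.695918 + 3.115329) = 5.02·14.664870 = 73.617647 m
LSR: p² = d² − 2 + 2cos(α−β) + 2d(sin α + sin β) = 131.253627; p = √p² = 11.456598; φ = atan2(−cos α − cos β, d + sin α + sin β) − atan2(−2, p) = 0.288194 rad; t = (φ − α) mod 2π = 4.650403 rad, q = (φ − β) mod 2π = 3.336170 rad → L = 5.02·(4.650403 + 11.456598 + 3.336170) = 5.02·19.443171 = 97.604716 m
RSL: p² = d² − 2 + 2cos(α−β) − 2d(sin α + sin β) = 95.029297; p = √p² = 9.748297; φ = atan2(cos α + cos β, d − sin α − sin β) − atan2(2, p) = -0.337288 rad; t = (α − φ) mod 2π = 2.258265 rad, q = (β − φ) mod 2π = 3.572497 rad → L = 5.02·(2.258265 + 9.748297 + 3.572497) = 5.02·15.579059 = 78.206877 m
RLR: c = (6 − d² + 2cos(α−β) + 2d(sin α − sin β))/8 = -10.751352, |c| > 1 → infeasible
LRL: c = (6 − d² + 2cos(α−β) − 2d(sin α − sin β))/8 = -16.280255, |c| > 1 → infeasible
Shortest: RSR with L = 73.617647 m ≈ 73.6176 m
Convert RSR to answer units (arcs ×180/π): t = 1.853623·180/π = 106.2048°, p = ρ·p = 5.02·9.695918 = 48.6735 m, q = 3.115329·180/π = 178.4952°, L = 73.6176 m.

RSR: t = 106.2048°, p = 48.6735 m, q = 178.4952°, L = 73.6176 m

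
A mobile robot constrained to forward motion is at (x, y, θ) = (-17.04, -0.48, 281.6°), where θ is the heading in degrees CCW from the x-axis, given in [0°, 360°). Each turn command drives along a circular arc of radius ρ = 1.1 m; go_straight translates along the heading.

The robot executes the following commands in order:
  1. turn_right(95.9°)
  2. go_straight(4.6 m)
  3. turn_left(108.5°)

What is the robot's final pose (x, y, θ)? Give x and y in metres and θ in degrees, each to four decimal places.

(-23.4796, -3.7981, 294.2000°)

set_pose: (x, y, θ) = (-17.0400, -0.4800, 281.6000°), ρ = 1.1
turn_right(95.9°): centre at ρ to the right, rotate −95.9° → (-18.0083, -1.7957, 185.7000°)
go_straight(4.6): x += 4.6·cos θ, y += 4.6·sin θ → (-22.5855, -2.2526, 185.7000°)
turn_left(108.5°): centre at ρ to the left, rotate +108.5° → (-23.4796, -3.7981, 294.2000°)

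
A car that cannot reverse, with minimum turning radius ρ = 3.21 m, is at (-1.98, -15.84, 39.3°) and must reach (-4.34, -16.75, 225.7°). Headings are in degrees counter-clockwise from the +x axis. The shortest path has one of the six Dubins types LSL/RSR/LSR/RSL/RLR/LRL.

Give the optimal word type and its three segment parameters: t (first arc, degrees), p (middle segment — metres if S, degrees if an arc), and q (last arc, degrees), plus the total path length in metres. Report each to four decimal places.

RLR: t = 32.1382°, p = 286.2798°, q = 67.7416°, L = 21.6346 m

Let ψ = atan2(Δy, Δx) = atan2(-0.91, -2.36) = -158.9137° be the start→goal bearing.
Normalize: d = |goal − start| / ρ = 2.529368/3.21 = 0.787965, α = (θ_start − ψ) mod 360° = 198.2137° = 3.459482 rad, β = (θ_goal − ψ) mod 360° = 24.6137° = 0.429590 rad.
Common terms: sin α = -0.312562, cos α = -0.949897, sin β = 0.416498, cos β = 0.909137, cos(α−β) = -0.993768, d² = 0.620889. Work in radians in the unit-radius frame; every candidate has L = ρ·(t + p + q).
LSL: p² = 2 + d² − 2cos(α−β) + 2d(sin α − sin β) = 3.459477; p = √p² = 1.859967; φ = atan2(cos β − cos α, d + sin α − sin β) = 1.539121 rad; t = (φ − α) mod 2π = 4.362825 rad, q = (β − φ) mod 2π = 5.173654 rad → L = 3.21·(4.362825 + 1.859967 + 5.173654) = 3.21·11.396446 = 36.582591 m
RSR: p² = 2 + d² − 2cos(α−β) + 2d(sin β − sin α) = 5.757372; p = √p² = 2.399453; φ = atan2(cos α − cos β, d − sin α + sin β) = -0.886358 rad; t = (α − φ) mod 2π = 4.345840 rad, q = (φ − β) mod 2π = 4.967237 rad → L = 3.21·(4.345840 + 2.399453 + 4.967237) = 3.21·11.712529 = 37.597219 m
LSR: p² = d² − 2 + 2cos(α−β) + 2d(sin α + sin β) = -3.202851 < 0 → infeasible
RSL: p² = d² − 2 + 2cos(α−β) − 2d(sin α + sin β) = -3.530443 < 0 → infeasible
RLR: c = (6 − d² + 2cos(α−β) + 2d(sin α − sin β))/8 = 0.280328; p = 2π − arccos c = 4.996525 rad; φ = atan2(cos α − cos β, d − sin α + sin β) = -0.886358 rad; t = (α − φ + p/2) mod 2π = 0.560917 rad, q = (α − β − t + p) mod 2π = 1.182315 rad → L = 3.21·(0.560917 + 4.996525 + 1.182315) = 3.21·6.739757 = 21.634619 m
LRL: c = (6 − d² + 2cos(α−β) − 2d(sin α − sin β))/8 = 0.567565; p = 2π − arccos c = 5.315935 rad; φ = atan2(cos β − cos α, d + sin α − sin β) = 1.539121 rad; t = (φ − α + p/2) mod 2π = 0.737607 rad, q = (β − α − t + p) mod 2π = 1.548436 rad → L = 3.21·(0.737607 + 5.315935 + 1.548436) = 3.21·7.601978 = 24.402349 m
Shortest: RLR with L = 21.634619 m ≈ 21.6346 m
Convert RLR to answer units (arcs ×180/π): t = 0.560917·180/π = 32.1382°, p = 4.996525·180/π = 286.2798°, q = 1.182315·180/π = 67.7416°, L = 21.6346 m.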